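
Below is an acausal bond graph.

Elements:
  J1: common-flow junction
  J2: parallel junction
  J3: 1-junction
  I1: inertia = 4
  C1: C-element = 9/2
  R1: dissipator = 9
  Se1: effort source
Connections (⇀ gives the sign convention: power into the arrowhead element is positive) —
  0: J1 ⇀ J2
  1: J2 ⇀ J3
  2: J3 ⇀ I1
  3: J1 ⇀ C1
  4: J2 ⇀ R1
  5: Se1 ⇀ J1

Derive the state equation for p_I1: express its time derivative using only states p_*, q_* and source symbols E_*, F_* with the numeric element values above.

dp_I1/dt = E_Se1 - 2*q_C1/9

b5 stroke at J1  (Se1: effort source, stroke at far end)
b2 stroke at I1  (I1 integral (f out))
b1 stroke at J3  (common-f at J3 fixed by 2)
b3 stroke at J1  (C1: C, integral causality)
b0 stroke at J2  (only one flow-in slot at J1)
b4 stroke at R1  (J2 effort already set via bond 0)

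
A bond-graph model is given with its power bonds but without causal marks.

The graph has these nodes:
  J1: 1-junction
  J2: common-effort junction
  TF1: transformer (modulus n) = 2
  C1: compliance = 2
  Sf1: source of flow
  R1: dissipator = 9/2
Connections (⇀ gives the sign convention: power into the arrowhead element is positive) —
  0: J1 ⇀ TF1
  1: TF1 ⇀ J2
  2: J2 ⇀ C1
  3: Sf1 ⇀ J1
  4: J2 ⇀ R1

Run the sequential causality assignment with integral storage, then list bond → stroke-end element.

b3 |Sf1  (source Sf1 imposes f)
b0 |J1  (J1: bond 3 brought flow, rest push out)
b1 |TF1  (through TF1, causality passes straight; one stroke at TF1)
b2 |J2  (prefer integral on C1)
b4 |R1  (0-jn J2 has e-setter on 2)

b0 →J1
b1 →TF1
b2 →J2
b3 →Sf1
b4 →R1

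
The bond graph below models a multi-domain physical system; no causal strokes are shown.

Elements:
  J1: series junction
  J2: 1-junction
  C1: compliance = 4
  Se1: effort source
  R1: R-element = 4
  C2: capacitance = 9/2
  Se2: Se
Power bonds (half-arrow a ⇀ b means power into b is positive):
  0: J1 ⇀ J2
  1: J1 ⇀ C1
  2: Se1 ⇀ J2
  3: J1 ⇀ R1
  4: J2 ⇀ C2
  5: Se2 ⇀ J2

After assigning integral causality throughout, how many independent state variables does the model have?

β2 stroke→J2  (source Se1 imposes e)
β5 stroke→J2  (Se2: effort source, stroke at far end)
β1 stroke→J1  (C1: C, integral causality)
β4 stroke→J2  (C2 integral (e out))
β0 stroke→J1  (only one flow-in slot at J2)
β3 stroke→R1  (only one flow-in slot at J1)

2  (C1, C2 all integral)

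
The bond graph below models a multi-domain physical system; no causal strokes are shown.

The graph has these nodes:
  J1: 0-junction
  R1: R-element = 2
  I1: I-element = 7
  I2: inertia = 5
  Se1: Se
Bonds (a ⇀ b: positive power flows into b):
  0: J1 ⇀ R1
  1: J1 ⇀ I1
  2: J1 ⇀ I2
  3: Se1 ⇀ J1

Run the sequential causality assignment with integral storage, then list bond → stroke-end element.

β3 →J1  (Se1 (Se) sets effort on bond)
β0 →R1  (0-jn J1 has e-setter on 3)
β1 →I1  (0-jn J1 has e-setter on 3)
β2 →I2  (J1: bond 3 brought effort, rest push out)

bond 0 stroke at R1
bond 1 stroke at I1
bond 2 stroke at I2
bond 3 stroke at J1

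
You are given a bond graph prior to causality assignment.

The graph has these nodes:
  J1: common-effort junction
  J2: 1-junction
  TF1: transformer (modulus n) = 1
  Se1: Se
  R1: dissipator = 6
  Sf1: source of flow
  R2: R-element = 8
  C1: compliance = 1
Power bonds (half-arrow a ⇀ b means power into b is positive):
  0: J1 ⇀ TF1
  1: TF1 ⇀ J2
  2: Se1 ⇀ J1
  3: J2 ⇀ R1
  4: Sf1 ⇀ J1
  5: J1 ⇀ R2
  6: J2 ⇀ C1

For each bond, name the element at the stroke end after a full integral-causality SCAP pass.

b0 |TF1
b1 |J2
b2 |J1
b3 |R1
b4 |Sf1
b5 |R2
b6 |J2

bond 2 stroke at J1  (Se1 fixes effort; stroke away)
bond 4 stroke at Sf1  (Sf1: flow source, stroke at near end)
bond 0 stroke at TF1  (0-jn J1 has e-setter on 2)
bond 5 stroke at R2  (J1 effort already set via bond 2)
bond 1 stroke at J2  (TF1 one-in-one-out from 0)
bond 6 stroke at J2  (C1: C, integral causality)
bond 3 stroke at R1  (J2 needs exactly one f-in)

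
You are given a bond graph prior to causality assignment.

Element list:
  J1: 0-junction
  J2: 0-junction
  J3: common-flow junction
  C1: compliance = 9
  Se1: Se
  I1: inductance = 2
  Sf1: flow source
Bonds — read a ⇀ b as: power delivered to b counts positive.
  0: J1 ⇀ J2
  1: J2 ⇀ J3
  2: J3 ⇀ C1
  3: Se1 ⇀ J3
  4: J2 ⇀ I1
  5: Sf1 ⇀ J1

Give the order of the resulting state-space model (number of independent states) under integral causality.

β3 |J3  (Se1 fixes effort; stroke away)
β5 |Sf1  (Sf1 fixes flow; stroke at Sf1)
β0 |J1  (only one effort-in slot at J1)
β2 |J3  (prefer integral on C1)
β1 |J2  (only one flow-in slot at J3)
β4 |I1  (J2 effort already set via bond 1)

2  (C1, I1 all integral)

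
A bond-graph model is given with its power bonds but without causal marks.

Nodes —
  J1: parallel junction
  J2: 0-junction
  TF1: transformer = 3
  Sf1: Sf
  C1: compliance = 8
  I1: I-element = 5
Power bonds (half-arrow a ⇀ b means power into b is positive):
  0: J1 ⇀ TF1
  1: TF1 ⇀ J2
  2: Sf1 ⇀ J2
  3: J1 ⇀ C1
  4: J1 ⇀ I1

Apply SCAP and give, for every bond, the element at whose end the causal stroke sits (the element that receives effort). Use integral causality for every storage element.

bond 0 |TF1
bond 1 |J2
bond 2 |Sf1
bond 3 |J1
bond 4 |I1

β2 stroke at Sf1  (Sf1 fixes flow; stroke at Sf1)
β1 stroke at J2  (only one effort-in slot at J2)
β0 stroke at TF1  (TF TF1: opposite of bond 1)
β3 stroke at J1  (C1 outputs effort q/C1)
β4 stroke at I1  (J1 effort already set via bond 3)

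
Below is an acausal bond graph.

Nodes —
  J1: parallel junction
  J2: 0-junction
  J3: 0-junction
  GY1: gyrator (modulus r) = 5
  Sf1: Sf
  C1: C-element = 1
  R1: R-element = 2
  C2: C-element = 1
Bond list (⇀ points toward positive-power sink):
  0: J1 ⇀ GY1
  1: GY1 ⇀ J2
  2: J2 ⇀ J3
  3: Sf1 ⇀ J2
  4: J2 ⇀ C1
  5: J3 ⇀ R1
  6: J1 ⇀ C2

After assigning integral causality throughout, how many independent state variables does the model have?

2  (C1, C2 all integral)

β3 stroke→Sf1  (source Sf1 imposes f)
β4 stroke→J2  (prefer integral on C1)
β1 stroke→GY1  (common-e at J2 fixed by 4)
β2 stroke→J3  (J2 effort already set via bond 4)
β5 stroke→R1  (J3: bond 2 brought effort, rest push out)
β0 stroke→GY1  (GY GY1: same side as bond 1)
β6 stroke→J1  (only one effort-in slot at J1)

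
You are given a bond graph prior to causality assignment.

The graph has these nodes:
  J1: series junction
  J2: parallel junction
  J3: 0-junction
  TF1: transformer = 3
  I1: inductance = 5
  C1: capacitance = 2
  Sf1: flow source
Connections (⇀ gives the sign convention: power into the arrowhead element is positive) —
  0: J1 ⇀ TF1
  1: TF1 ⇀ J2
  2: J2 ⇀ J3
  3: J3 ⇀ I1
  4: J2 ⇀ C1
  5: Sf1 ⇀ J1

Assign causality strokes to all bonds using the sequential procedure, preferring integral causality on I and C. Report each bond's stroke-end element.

b0 →J1
b1 →TF1
b2 →J3
b3 →I1
b4 →J2
b5 →Sf1

b5 |Sf1  (Sf1: flow source, stroke at near end)
b0 |J1  (J1 flow already set via bond 5)
b1 |TF1  (through TF1, causality passes straight; one stroke at TF1)
b3 |I1  (I1: I, integral causality)
b2 |J3  (closing 0-jn rule on J3)
b4 |J2  (J2: last free bond brings effort in)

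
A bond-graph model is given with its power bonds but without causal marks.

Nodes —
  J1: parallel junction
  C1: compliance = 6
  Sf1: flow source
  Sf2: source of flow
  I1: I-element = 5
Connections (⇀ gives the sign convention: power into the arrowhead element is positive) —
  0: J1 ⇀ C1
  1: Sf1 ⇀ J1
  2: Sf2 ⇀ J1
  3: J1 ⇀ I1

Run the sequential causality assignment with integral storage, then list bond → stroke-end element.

#0 →J1
#1 →Sf1
#2 →Sf2
#3 →I1

b1 →Sf1  (Sf1 fixes flow; stroke at Sf1)
b2 →Sf2  (Sf2 fixes flow; stroke at Sf2)
b0 →J1  (prefer integral on C1)
b3 →I1  (0-jn J1 has e-setter on 0)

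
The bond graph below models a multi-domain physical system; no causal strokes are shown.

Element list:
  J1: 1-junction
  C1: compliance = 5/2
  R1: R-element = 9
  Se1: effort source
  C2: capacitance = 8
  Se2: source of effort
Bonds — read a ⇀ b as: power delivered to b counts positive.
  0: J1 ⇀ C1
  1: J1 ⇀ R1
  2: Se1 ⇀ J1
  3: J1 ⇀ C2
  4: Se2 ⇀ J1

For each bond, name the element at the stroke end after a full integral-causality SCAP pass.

bond 0 |J1
bond 1 |R1
bond 2 |J1
bond 3 |J1
bond 4 |J1

β2 stroke at J1  (Se1 fixes effort; stroke away)
β4 stroke at J1  (Se2: effort source, stroke at far end)
β0 stroke at J1  (C1: C, integral causality)
β3 stroke at J1  (C2 outputs effort q/C2)
β1 stroke at R1  (J1: last free bond brings flow in)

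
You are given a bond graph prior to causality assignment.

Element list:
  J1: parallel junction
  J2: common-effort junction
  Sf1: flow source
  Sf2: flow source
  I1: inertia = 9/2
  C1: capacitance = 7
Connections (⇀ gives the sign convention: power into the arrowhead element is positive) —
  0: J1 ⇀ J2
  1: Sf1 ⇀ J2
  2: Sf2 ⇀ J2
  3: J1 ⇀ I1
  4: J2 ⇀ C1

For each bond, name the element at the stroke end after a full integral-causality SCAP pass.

β0 stroke at J1
β1 stroke at Sf1
β2 stroke at Sf2
β3 stroke at I1
β4 stroke at J2

b1 →Sf1  (Sf1 (Sf) sets flow on bond)
b2 →Sf2  (Sf2: flow source, stroke at near end)
b3 →I1  (prefer integral on I1)
b0 →J1  (only one effort-in slot at J1)
b4 →J2  (closing 0-jn rule on J2)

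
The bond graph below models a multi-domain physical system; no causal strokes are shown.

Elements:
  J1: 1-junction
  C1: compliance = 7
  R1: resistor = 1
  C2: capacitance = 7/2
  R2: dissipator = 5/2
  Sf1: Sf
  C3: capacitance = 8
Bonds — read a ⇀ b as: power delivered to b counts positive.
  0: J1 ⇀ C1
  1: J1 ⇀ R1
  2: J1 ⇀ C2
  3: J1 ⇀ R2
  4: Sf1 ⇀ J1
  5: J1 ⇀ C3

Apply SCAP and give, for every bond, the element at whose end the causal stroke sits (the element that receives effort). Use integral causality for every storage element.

b4 →Sf1  (Sf1 fixes flow; stroke at Sf1)
b0 →J1  (common-f at J1 fixed by 4)
b1 →J1  (J1 flow already set via bond 4)
b2 →J1  (common-f at J1 fixed by 4)
b3 →J1  (J1: bond 4 brought flow, rest push out)
b5 →J1  (J1: bond 4 brought flow, rest push out)

b0 |J1
b1 |J1
b2 |J1
b3 |J1
b4 |Sf1
b5 |J1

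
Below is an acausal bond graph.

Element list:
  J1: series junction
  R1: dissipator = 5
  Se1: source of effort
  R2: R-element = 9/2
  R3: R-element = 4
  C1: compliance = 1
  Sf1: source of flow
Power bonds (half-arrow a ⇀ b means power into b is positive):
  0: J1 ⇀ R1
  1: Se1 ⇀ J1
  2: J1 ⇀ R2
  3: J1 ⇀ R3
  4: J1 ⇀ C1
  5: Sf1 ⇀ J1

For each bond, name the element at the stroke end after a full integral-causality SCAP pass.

b0 stroke at J1
b1 stroke at J1
b2 stroke at J1
b3 stroke at J1
b4 stroke at J1
b5 stroke at Sf1

#1 stroke at J1  (Se1 fixes effort; stroke away)
#5 stroke at Sf1  (Sf1: flow source, stroke at near end)
#0 stroke at J1  (J1: bond 5 brought flow, rest push out)
#2 stroke at J1  (J1 flow already set via bond 5)
#3 stroke at J1  (common-f at J1 fixed by 5)
#4 stroke at J1  (J1 flow already set via bond 5)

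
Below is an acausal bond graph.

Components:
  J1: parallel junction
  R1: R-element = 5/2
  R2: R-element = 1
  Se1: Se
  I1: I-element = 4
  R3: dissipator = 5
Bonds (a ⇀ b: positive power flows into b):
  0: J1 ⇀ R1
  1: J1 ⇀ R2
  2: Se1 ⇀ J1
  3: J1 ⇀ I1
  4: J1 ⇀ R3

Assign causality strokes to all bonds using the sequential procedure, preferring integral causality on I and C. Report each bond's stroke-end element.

β2 |J1  (Se1 (Se) sets effort on bond)
β0 |R1  (0-jn J1 has e-setter on 2)
β1 |R2  (0-jn J1 has e-setter on 2)
β3 |I1  (0-jn J1 has e-setter on 2)
β4 |R3  (0-jn J1 has e-setter on 2)

β0 stroke→R1
β1 stroke→R2
β2 stroke→J1
β3 stroke→I1
β4 stroke→R3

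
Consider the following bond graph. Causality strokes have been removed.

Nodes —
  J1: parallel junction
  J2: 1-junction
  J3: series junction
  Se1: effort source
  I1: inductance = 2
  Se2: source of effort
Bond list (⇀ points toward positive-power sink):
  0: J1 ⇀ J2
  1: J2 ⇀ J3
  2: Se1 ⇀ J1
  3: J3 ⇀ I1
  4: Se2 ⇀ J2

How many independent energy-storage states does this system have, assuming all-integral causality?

b2 |J1  (source Se1 imposes e)
b4 |J2  (source Se2 imposes e)
b0 |J2  (common-e at J1 fixed by 2)
b1 |J3  (J2 needs exactly one f-in)
b3 |I1  (only one flow-in slot at J3)

1  (I1 all integral)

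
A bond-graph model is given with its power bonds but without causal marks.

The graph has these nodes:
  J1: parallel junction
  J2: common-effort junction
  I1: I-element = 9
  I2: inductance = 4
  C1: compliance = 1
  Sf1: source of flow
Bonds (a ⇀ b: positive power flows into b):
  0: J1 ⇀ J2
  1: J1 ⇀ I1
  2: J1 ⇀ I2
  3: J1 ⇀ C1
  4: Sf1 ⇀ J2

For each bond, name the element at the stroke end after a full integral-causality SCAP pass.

β4 stroke→Sf1  (Sf1: flow source, stroke at near end)
β0 stroke→J2  (closing 0-jn rule on J2)
β1 stroke→I1  (prefer integral on I1)
β2 stroke→I2  (I2: I, integral causality)
β3 stroke→J1  (J1: last free bond brings effort in)

#0 |J2
#1 |I1
#2 |I2
#3 |J1
#4 |Sf1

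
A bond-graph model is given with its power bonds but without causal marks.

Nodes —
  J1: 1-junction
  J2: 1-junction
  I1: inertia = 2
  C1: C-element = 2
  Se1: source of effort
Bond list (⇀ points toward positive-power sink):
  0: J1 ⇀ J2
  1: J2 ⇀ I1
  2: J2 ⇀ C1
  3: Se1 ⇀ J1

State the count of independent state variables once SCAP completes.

2  (C1, I1 all integral)

β3 stroke at J1  (Se1 fixes effort; stroke away)
β0 stroke at J2  (J1 needs exactly one f-in)
β1 stroke at I1  (I1: I, integral causality)
β2 stroke at J2  (J2: bond 1 brought flow, rest push out)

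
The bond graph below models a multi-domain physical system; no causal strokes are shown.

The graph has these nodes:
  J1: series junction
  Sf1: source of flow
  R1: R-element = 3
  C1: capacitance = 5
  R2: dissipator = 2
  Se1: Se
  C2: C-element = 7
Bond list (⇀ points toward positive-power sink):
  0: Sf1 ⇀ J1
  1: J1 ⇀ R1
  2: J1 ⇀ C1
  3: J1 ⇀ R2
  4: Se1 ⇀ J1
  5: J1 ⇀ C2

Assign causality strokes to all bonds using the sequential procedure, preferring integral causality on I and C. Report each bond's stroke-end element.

β0 |Sf1
β1 |J1
β2 |J1
β3 |J1
β4 |J1
β5 |J1

β0 stroke→Sf1  (Sf1: flow source, stroke at near end)
β4 stroke→J1  (Se1 (Se) sets effort on bond)
β1 stroke→J1  (common-f at J1 fixed by 0)
β2 stroke→J1  (J1: bond 0 brought flow, rest push out)
β3 stroke→J1  (common-f at J1 fixed by 0)
β5 stroke→J1  (1-jn J1 has f-setter on 0)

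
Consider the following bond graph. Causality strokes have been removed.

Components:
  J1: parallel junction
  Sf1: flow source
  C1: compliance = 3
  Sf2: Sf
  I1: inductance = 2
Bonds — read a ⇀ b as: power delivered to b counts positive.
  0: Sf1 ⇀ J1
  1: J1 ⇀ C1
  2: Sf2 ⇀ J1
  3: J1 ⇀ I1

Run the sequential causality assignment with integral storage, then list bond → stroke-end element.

β0 stroke→Sf1  (Sf1 (Sf) sets flow on bond)
β2 stroke→Sf2  (Sf2 fixes flow; stroke at Sf2)
β1 stroke→J1  (C1 outputs effort q/C1)
β3 stroke→I1  (J1 effort already set via bond 1)

b0 stroke→Sf1
b1 stroke→J1
b2 stroke→Sf2
b3 stroke→I1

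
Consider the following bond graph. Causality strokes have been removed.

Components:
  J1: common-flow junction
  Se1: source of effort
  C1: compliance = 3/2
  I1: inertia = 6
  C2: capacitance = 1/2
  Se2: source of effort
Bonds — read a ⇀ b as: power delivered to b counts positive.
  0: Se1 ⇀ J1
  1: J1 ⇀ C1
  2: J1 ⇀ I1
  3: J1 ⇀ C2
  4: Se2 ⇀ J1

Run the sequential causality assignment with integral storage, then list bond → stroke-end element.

#0 →J1  (Se1 fixes effort; stroke away)
#4 →J1  (Se2 (Se) sets effort on bond)
#1 →J1  (C1 outputs effort q/C1)
#2 →I1  (I1: I, integral causality)
#3 →J1  (1-jn J1 has f-setter on 2)

β0 stroke at J1
β1 stroke at J1
β2 stroke at I1
β3 stroke at J1
β4 stroke at J1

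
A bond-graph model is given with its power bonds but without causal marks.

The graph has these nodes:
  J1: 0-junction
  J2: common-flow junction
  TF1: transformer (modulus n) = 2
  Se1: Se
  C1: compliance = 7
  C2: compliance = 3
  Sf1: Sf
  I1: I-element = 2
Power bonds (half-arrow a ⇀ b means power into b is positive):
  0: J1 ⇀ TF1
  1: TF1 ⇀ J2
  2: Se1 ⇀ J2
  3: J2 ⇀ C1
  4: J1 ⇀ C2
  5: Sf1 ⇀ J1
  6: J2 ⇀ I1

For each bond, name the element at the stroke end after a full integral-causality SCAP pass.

#0 stroke→TF1
#1 stroke→J2
#2 stroke→J2
#3 stroke→J2
#4 stroke→J1
#5 stroke→Sf1
#6 stroke→I1

b2 stroke→J2  (Se1 fixes effort; stroke away)
b5 stroke→Sf1  (Sf1 (Sf) sets flow on bond)
b3 stroke→J2  (C1 outputs effort q/C1)
b4 stroke→J1  (C2 integral (e out))
b0 stroke→TF1  (0-jn J1 has e-setter on 4)
b1 stroke→J2  (TF1: transformer flips bond 0)
b6 stroke→I1  (closing 1-jn rule on J2)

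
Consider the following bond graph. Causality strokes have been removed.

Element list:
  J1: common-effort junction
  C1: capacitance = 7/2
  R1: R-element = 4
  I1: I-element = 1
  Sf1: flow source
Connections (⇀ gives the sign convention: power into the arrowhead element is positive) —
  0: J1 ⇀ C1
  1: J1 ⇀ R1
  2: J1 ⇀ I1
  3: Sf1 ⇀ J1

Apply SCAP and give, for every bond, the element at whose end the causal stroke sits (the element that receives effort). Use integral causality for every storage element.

β0 →J1
β1 →R1
β2 →I1
β3 →Sf1

bond 3 stroke at Sf1  (Sf1: flow source, stroke at near end)
bond 0 stroke at J1  (C1 outputs effort q/C1)
bond 1 stroke at R1  (J1: bond 0 brought effort, rest push out)
bond 2 stroke at I1  (common-e at J1 fixed by 0)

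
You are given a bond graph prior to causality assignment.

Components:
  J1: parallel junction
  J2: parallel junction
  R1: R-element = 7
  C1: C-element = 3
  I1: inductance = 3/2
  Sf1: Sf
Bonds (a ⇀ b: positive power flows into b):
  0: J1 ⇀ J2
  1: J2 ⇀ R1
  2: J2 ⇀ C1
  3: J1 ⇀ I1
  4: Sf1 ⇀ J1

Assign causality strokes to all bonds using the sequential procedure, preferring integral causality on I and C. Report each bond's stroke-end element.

β4 |Sf1  (source Sf1 imposes f)
β2 |J2  (C1 outputs effort q/C1)
β0 |J1  (J2 effort already set via bond 2)
β1 |R1  (J2: bond 2 brought effort, rest push out)
β3 |I1  (0-jn J1 has e-setter on 0)

b0 →J1
b1 →R1
b2 →J2
b3 →I1
b4 →Sf1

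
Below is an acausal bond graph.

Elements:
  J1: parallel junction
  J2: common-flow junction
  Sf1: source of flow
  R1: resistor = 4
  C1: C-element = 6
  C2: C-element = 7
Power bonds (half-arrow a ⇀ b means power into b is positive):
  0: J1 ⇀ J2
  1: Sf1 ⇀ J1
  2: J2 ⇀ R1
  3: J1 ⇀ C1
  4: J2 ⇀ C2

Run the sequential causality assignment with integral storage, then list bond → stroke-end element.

bond 1 →Sf1  (Sf1: flow source, stroke at near end)
bond 3 →J1  (C1 integral (e out))
bond 0 →J2  (0-jn J1 has e-setter on 3)
bond 4 →J2  (C2 integral (e out))
bond 2 →R1  (only one flow-in slot at J2)

b0 stroke at J2
b1 stroke at Sf1
b2 stroke at R1
b3 stroke at J1
b4 stroke at J2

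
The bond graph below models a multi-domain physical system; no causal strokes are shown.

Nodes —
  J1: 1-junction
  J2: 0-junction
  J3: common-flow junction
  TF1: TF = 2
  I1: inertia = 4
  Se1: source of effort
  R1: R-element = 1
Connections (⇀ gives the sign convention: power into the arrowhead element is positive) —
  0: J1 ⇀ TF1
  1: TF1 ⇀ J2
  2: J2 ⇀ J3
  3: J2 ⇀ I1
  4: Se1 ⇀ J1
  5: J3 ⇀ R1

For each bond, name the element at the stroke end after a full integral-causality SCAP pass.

#4 stroke at J1  (Se1: effort source, stroke at far end)
#0 stroke at TF1  (closing 1-jn rule on J1)
#1 stroke at J2  (TF1 one-in-one-out from 0)
#2 stroke at J3  (0-jn J2 has e-setter on 1)
#3 stroke at I1  (J2: bond 1 brought effort, rest push out)
#5 stroke at R1  (J3: last free bond brings flow in)

b0 stroke→TF1
b1 stroke→J2
b2 stroke→J3
b3 stroke→I1
b4 stroke→J1
b5 stroke→R1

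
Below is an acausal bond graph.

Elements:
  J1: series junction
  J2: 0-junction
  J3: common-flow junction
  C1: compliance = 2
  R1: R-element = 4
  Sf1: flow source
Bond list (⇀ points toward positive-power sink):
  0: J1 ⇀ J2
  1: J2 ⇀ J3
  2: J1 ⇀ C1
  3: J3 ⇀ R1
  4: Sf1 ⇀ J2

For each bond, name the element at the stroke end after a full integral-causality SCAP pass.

b4 stroke at Sf1  (Sf1 fixes flow; stroke at Sf1)
b2 stroke at J1  (prefer integral on C1)
b0 stroke at J2  (only one flow-in slot at J1)
b1 stroke at J3  (0-jn J2 has e-setter on 0)
b3 stroke at R1  (only one flow-in slot at J3)

b0 stroke at J2
b1 stroke at J3
b2 stroke at J1
b3 stroke at R1
b4 stroke at Sf1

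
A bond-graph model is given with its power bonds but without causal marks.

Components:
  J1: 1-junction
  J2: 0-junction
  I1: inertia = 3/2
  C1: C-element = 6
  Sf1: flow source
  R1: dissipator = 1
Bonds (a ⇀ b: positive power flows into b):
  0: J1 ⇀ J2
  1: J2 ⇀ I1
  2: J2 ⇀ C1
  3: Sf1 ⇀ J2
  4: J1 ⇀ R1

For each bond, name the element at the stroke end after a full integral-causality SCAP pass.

bond 0 stroke at J1
bond 1 stroke at I1
bond 2 stroke at J2
bond 3 stroke at Sf1
bond 4 stroke at R1

#3 |Sf1  (source Sf1 imposes f)
#1 |I1  (I1 integral (f out))
#2 |J2  (C1 integral (e out))
#0 |J1  (0-jn J2 has e-setter on 2)
#4 |R1  (J1 needs exactly one f-in)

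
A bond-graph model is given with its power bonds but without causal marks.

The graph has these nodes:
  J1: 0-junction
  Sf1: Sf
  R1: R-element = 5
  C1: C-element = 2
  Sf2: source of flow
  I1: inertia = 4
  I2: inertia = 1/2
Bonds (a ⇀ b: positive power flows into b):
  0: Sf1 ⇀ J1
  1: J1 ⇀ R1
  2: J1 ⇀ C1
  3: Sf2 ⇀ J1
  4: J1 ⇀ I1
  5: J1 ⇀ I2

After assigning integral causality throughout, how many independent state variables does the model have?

β0 |Sf1  (Sf1 fixes flow; stroke at Sf1)
β3 |Sf2  (Sf2: flow source, stroke at near end)
β2 |J1  (C1 integral (e out))
β1 |R1  (0-jn J1 has e-setter on 2)
β4 |I1  (J1 effort already set via bond 2)
β5 |I2  (0-jn J1 has e-setter on 2)

3  (C1, I1, I2 all integral)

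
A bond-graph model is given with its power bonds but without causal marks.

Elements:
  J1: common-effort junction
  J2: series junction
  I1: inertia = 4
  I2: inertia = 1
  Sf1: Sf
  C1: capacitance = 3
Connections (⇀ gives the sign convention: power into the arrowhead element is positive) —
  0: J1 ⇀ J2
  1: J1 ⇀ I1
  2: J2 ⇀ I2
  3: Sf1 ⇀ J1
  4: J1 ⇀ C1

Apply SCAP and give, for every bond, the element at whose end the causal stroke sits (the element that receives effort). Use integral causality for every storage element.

bond 0 →J2
bond 1 →I1
bond 2 →I2
bond 3 →Sf1
bond 4 →J1

#3 →Sf1  (source Sf1 imposes f)
#1 →I1  (I1 integral (f out))
#2 →I2  (I2 integral (f out))
#0 →J2  (1-jn J2 has f-setter on 2)
#4 →J1  (closing 0-jn rule on J1)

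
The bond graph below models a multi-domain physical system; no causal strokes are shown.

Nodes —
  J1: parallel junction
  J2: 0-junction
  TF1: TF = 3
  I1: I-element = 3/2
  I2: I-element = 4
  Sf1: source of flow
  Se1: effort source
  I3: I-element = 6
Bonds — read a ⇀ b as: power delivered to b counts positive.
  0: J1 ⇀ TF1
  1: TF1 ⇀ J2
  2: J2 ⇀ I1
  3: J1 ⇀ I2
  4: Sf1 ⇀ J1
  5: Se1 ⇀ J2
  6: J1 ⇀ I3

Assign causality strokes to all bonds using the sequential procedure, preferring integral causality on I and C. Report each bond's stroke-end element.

β0 |J1
β1 |TF1
β2 |I1
β3 |I2
β4 |Sf1
β5 |J2
β6 |I3

bond 4 stroke at Sf1  (Sf1 fixes flow; stroke at Sf1)
bond 5 stroke at J2  (Se1 (Se) sets effort on bond)
bond 1 stroke at TF1  (J2 effort already set via bond 5)
bond 2 stroke at I1  (J2 effort already set via bond 5)
bond 0 stroke at J1  (TF1 one-in-one-out from 1)
bond 3 stroke at I2  (J1: bond 0 brought effort, rest push out)
bond 6 stroke at I3  (J1 effort already set via bond 0)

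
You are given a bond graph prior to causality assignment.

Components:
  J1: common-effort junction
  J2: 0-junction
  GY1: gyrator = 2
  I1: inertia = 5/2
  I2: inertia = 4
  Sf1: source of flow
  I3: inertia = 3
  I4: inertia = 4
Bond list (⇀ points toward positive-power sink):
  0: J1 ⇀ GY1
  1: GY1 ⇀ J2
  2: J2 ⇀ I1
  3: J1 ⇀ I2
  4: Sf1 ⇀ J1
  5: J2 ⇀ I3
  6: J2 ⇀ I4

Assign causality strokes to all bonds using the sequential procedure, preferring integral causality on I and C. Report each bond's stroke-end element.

b0 →J1
b1 →J2
b2 →I1
b3 →I2
b4 →Sf1
b5 →I3
b6 →I4

b4 stroke→Sf1  (Sf1 (Sf) sets flow on bond)
b2 stroke→I1  (I1: I, integral causality)
b3 stroke→I2  (prefer integral on I2)
b0 stroke→J1  (closing 0-jn rule on J1)
b1 stroke→J2  (through GY1, causality inverts; strokes same side of GY1)
b5 stroke→I3  (0-jn J2 has e-setter on 1)
b6 stroke→I4  (common-e at J2 fixed by 1)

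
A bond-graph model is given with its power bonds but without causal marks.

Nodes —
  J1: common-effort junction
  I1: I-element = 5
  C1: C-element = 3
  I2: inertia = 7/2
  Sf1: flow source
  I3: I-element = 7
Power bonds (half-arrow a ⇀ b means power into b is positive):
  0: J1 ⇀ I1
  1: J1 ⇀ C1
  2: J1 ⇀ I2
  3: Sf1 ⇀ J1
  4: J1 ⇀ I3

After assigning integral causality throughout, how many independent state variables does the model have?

b3 stroke→Sf1  (Sf1: flow source, stroke at near end)
b0 stroke→I1  (prefer integral on I1)
b1 stroke→J1  (C1: C, integral causality)
b2 stroke→I2  (J1: bond 1 brought effort, rest push out)
b4 stroke→I3  (0-jn J1 has e-setter on 1)

4  (C1, I1, I2, I3 all integral)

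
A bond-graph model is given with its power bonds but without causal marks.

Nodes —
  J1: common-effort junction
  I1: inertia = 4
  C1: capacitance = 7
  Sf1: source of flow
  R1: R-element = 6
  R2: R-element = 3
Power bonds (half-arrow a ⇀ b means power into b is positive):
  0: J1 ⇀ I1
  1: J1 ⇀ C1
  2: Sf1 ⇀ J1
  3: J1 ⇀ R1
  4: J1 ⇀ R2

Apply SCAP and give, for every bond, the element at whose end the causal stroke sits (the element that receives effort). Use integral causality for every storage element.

bond 2 |Sf1  (Sf1: flow source, stroke at near end)
bond 0 |I1  (prefer integral on I1)
bond 1 |J1  (C1 outputs effort q/C1)
bond 3 |R1  (0-jn J1 has e-setter on 1)
bond 4 |R2  (J1: bond 1 brought effort, rest push out)

β0 stroke→I1
β1 stroke→J1
β2 stroke→Sf1
β3 stroke→R1
β4 stroke→R2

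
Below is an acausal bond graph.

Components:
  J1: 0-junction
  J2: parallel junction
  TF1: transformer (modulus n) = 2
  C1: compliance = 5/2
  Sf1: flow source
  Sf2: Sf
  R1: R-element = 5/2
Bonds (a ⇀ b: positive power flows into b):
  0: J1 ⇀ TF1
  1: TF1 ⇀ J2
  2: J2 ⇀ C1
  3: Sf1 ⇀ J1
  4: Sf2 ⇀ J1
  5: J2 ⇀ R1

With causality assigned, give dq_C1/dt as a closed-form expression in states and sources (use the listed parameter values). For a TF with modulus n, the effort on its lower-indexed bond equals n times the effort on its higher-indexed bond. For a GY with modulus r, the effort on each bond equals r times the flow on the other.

dq_C1/dt = 2*F_Sf1 + 2*F_Sf2 - 4*q_C1/25

β3 stroke→Sf1  (source Sf1 imposes f)
β4 stroke→Sf2  (Sf2 (Sf) sets flow on bond)
β0 stroke→J1  (only one effort-in slot at J1)
β1 stroke→TF1  (through TF1, causality passes straight; one stroke at TF1)
β2 stroke→J2  (C1: C, integral causality)
β5 stroke→R1  (0-jn J2 has e-setter on 2)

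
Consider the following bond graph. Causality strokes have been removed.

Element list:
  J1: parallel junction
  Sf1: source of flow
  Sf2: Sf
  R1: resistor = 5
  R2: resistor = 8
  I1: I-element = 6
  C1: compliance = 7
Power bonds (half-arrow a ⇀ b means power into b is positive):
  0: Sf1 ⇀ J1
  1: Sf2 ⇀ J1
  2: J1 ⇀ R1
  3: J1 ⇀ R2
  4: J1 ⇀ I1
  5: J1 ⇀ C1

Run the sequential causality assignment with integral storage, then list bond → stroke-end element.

bond 0 |Sf1
bond 1 |Sf2
bond 2 |R1
bond 3 |R2
bond 4 |I1
bond 5 |J1

b0 →Sf1  (source Sf1 imposes f)
b1 →Sf2  (Sf2 fixes flow; stroke at Sf2)
b4 →I1  (I1 integral (f out))
b5 →J1  (C1 integral (e out))
b2 →R1  (J1 effort already set via bond 5)
b3 →R2  (J1 effort already set via bond 5)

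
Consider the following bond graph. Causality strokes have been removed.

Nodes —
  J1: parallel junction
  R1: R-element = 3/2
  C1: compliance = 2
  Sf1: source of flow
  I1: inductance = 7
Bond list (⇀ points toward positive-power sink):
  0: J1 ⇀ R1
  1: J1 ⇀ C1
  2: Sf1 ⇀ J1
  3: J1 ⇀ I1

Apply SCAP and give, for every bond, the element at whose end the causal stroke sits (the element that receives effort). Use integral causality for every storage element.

bond 0 stroke→R1
bond 1 stroke→J1
bond 2 stroke→Sf1
bond 3 stroke→I1

β2 stroke at Sf1  (source Sf1 imposes f)
β1 stroke at J1  (C1: C, integral causality)
β0 stroke at R1  (J1 effort already set via bond 1)
β3 stroke at I1  (0-jn J1 has e-setter on 1)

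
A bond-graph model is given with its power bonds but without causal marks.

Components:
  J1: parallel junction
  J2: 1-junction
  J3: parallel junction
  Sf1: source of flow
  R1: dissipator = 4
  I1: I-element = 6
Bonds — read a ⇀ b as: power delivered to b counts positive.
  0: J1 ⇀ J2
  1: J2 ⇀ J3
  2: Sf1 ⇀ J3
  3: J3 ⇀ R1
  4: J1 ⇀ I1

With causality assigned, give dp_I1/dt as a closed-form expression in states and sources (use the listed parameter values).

dp_I1/dt = 4*F_Sf1 - 2*p_I1/3

β2 →Sf1  (Sf1 (Sf) sets flow on bond)
β4 →I1  (I1 outputs flow p/I1)
β0 →J1  (J1: last free bond brings effort in)
β1 →J2  (common-f at J2 fixed by 0)
β3 →J3  (J3: last free bond brings effort in)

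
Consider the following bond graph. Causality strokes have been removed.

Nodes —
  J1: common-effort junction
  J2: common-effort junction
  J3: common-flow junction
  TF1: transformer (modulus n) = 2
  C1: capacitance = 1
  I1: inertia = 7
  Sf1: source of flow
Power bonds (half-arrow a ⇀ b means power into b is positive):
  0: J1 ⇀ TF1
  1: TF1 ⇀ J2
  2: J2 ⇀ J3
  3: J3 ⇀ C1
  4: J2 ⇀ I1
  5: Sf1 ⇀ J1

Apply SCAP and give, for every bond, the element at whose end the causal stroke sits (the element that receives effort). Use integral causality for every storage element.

b5 →Sf1  (Sf1 fixes flow; stroke at Sf1)
b0 →J1  (J1: last free bond brings effort in)
b1 →TF1  (through TF1, causality passes straight; one stroke at TF1)
b3 →J3  (C1: C, integral causality)
b2 →J2  (J3 needs exactly one f-in)
b4 →I1  (0-jn J2 has e-setter on 2)

b0 stroke at J1
b1 stroke at TF1
b2 stroke at J2
b3 stroke at J3
b4 stroke at I1
b5 stroke at Sf1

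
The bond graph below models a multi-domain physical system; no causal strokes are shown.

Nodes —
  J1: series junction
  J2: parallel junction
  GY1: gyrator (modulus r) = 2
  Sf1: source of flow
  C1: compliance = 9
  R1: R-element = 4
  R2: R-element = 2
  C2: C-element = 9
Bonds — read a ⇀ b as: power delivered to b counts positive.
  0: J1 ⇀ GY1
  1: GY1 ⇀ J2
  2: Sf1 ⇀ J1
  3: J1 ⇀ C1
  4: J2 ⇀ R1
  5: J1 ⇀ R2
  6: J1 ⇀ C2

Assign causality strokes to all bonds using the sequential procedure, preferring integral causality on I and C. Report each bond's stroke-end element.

b2 |Sf1  (Sf1: flow source, stroke at near end)
b0 |J1  (J1: bond 2 brought flow, rest push out)
b3 |J1  (J1: bond 2 brought flow, rest push out)
b5 |J1  (common-f at J1 fixed by 2)
b6 |J1  (1-jn J1 has f-setter on 2)
b1 |J2  (through GY1, causality inverts; strokes same side of GY1)
b4 |R1  (0-jn J2 has e-setter on 1)

β0 stroke at J1
β1 stroke at J2
β2 stroke at Sf1
β3 stroke at J1
β4 stroke at R1
β5 stroke at J1
β6 stroke at J1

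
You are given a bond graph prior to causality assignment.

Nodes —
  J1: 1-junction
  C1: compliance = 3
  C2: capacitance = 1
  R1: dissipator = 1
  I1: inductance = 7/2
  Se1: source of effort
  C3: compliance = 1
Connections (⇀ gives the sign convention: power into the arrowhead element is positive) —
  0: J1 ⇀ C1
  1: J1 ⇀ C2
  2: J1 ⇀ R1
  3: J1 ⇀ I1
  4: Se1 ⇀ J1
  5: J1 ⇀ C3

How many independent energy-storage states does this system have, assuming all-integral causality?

4  (C1, C2, C3, I1 all integral)

#4 stroke→J1  (source Se1 imposes e)
#0 stroke→J1  (C1: C, integral causality)
#1 stroke→J1  (C2: C, integral causality)
#3 stroke→I1  (I1 integral (f out))
#2 stroke→J1  (J1: bond 3 brought flow, rest push out)
#5 stroke→J1  (J1 flow already set via bond 3)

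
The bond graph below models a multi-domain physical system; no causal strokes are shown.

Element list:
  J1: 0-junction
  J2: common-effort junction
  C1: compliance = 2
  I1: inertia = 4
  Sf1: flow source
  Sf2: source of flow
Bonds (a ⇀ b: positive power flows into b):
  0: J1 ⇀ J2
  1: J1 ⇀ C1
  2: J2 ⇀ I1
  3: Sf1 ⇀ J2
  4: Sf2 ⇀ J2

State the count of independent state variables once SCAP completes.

2  (C1, I1 all integral)

bond 3 |Sf1  (Sf1 (Sf) sets flow on bond)
bond 4 |Sf2  (Sf2: flow source, stroke at near end)
bond 1 |J1  (C1 outputs effort q/C1)
bond 0 |J2  (0-jn J1 has e-setter on 1)
bond 2 |I1  (0-jn J2 has e-setter on 0)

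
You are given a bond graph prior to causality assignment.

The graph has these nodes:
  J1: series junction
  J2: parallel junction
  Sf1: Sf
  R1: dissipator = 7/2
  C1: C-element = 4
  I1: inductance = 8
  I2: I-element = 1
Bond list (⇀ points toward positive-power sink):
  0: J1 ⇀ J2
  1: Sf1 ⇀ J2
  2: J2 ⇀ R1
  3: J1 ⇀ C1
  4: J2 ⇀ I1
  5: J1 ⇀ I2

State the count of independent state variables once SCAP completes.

#1 stroke→Sf1  (Sf1 (Sf) sets flow on bond)
#3 stroke→J1  (C1 outputs effort q/C1)
#4 stroke→I1  (I1: I, integral causality)
#5 stroke→I2  (I2: I, integral causality)
#0 stroke→J1  (1-jn J1 has f-setter on 5)
#2 stroke→J2  (J2 needs exactly one e-in)

3  (C1, I1, I2 all integral)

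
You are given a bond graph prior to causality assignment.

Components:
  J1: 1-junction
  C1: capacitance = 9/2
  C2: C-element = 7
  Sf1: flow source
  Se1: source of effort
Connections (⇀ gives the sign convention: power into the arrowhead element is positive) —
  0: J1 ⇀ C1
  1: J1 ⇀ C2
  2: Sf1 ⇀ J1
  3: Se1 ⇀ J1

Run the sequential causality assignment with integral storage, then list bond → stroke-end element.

bond 2 stroke at Sf1  (Sf1 fixes flow; stroke at Sf1)
bond 3 stroke at J1  (Se1 fixes effort; stroke away)
bond 0 stroke at J1  (J1: bond 2 brought flow, rest push out)
bond 1 stroke at J1  (common-f at J1 fixed by 2)

β0 →J1
β1 →J1
β2 →Sf1
β3 →J1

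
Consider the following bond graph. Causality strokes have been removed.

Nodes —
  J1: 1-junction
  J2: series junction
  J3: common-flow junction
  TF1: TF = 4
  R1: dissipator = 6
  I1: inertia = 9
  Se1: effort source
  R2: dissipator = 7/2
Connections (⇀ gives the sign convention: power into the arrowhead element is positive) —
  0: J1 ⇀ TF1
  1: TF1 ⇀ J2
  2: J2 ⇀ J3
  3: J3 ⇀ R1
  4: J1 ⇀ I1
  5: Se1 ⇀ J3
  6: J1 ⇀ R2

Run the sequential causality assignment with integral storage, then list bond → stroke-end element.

#0 stroke at J1
#1 stroke at TF1
#2 stroke at J2
#3 stroke at J3
#4 stroke at I1
#5 stroke at J3
#6 stroke at J1

b5 |J3  (Se1: effort source, stroke at far end)
b4 |I1  (I1 outputs flow p/I1)
b0 |J1  (J1 flow already set via bond 4)
b6 |J1  (1-jn J1 has f-setter on 4)
b1 |TF1  (TF TF1: opposite of bond 0)
b2 |J2  (common-f at J2 fixed by 1)
b3 |J3  (1-jn J3 has f-setter on 2)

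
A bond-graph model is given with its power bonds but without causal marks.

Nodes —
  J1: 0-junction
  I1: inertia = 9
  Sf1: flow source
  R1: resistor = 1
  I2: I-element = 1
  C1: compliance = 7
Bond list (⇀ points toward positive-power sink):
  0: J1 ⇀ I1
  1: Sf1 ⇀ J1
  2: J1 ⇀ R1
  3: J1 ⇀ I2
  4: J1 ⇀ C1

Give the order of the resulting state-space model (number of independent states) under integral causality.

3  (C1, I1, I2 all integral)

b1 stroke→Sf1  (source Sf1 imposes f)
b0 stroke→I1  (prefer integral on I1)
b3 stroke→I2  (I2: I, integral causality)
b4 stroke→J1  (C1: C, integral causality)
b2 stroke→R1  (J1: bond 4 brought effort, rest push out)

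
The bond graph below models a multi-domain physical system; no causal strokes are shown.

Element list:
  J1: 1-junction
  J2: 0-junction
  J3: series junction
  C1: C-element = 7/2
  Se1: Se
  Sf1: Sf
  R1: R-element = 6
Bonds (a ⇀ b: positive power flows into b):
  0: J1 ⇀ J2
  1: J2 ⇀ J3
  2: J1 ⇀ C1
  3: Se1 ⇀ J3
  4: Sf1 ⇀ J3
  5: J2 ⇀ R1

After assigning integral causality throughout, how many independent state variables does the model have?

#3 stroke→J3  (Se1 fixes effort; stroke away)
#4 stroke→Sf1  (source Sf1 imposes f)
#1 stroke→J3  (common-f at J3 fixed by 4)
#2 stroke→J1  (prefer integral on C1)
#0 stroke→J2  (only one flow-in slot at J1)
#5 stroke→R1  (common-e at J2 fixed by 0)

1  (C1 all integral)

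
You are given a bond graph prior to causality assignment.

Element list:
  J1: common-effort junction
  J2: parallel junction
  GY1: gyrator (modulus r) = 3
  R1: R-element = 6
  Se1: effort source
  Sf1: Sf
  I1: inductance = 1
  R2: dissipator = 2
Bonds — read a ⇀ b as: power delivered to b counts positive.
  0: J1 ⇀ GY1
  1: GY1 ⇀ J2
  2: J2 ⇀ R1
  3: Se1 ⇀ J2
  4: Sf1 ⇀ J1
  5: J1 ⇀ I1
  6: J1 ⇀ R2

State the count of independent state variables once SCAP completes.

1  (I1 all integral)

bond 3 stroke at J2  (Se1 (Se) sets effort on bond)
bond 4 stroke at Sf1  (Sf1: flow source, stroke at near end)
bond 1 stroke at GY1  (common-e at J2 fixed by 3)
bond 2 stroke at R1  (0-jn J2 has e-setter on 3)
bond 0 stroke at GY1  (through GY1, causality inverts; strokes same side of GY1)
bond 5 stroke at I1  (prefer integral on I1)
bond 6 stroke at J1  (closing 0-jn rule on J1)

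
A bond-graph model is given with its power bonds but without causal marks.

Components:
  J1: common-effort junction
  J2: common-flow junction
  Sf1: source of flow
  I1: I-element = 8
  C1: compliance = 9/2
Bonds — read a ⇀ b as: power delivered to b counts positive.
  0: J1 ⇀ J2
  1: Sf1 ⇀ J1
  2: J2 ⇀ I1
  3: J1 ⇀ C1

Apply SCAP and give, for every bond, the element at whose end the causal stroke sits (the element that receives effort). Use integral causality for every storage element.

β1 →Sf1  (Sf1 fixes flow; stroke at Sf1)
β2 →I1  (prefer integral on I1)
β0 →J2  (J2: bond 2 brought flow, rest push out)
β3 →J1  (closing 0-jn rule on J1)

#0 stroke at J2
#1 stroke at Sf1
#2 stroke at I1
#3 stroke at J1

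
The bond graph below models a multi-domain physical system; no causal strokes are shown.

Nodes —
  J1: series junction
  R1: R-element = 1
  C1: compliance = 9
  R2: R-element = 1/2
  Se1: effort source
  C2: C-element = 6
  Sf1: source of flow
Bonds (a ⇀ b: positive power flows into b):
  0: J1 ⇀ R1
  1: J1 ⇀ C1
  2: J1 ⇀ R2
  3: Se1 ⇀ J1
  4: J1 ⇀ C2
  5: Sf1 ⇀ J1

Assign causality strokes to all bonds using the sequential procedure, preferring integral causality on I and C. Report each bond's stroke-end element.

β0 stroke at J1
β1 stroke at J1
β2 stroke at J1
β3 stroke at J1
β4 stroke at J1
β5 stroke at Sf1

bond 3 →J1  (Se1 (Se) sets effort on bond)
bond 5 →Sf1  (Sf1 (Sf) sets flow on bond)
bond 0 →J1  (J1: bond 5 brought flow, rest push out)
bond 1 →J1  (common-f at J1 fixed by 5)
bond 2 →J1  (1-jn J1 has f-setter on 5)
bond 4 →J1  (J1 flow already set via bond 5)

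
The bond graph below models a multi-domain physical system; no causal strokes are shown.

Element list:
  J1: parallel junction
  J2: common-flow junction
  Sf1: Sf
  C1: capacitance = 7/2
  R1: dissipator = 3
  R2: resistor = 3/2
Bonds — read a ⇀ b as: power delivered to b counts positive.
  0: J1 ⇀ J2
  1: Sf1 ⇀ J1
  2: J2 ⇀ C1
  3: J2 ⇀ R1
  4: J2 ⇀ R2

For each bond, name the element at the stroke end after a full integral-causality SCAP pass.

bond 1 stroke→Sf1  (source Sf1 imposes f)
bond 0 stroke→J1  (closing 0-jn rule on J1)
bond 2 stroke→J2  (common-f at J2 fixed by 0)
bond 3 stroke→J2  (common-f at J2 fixed by 0)
bond 4 stroke→J2  (J2: bond 0 brought flow, rest push out)

β0 →J1
β1 →Sf1
β2 →J2
β3 →J2
β4 →J2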